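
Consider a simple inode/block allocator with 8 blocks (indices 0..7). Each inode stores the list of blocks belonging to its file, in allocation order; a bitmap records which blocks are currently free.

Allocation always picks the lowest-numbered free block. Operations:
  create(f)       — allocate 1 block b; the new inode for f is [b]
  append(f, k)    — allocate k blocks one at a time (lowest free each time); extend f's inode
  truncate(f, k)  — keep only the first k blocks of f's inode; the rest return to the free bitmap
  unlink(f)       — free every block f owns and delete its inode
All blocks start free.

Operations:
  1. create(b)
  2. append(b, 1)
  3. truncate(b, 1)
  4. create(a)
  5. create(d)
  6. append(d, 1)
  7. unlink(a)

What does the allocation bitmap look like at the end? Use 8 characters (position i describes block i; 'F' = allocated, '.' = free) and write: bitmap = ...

[1] create(b) — b=0 (map F.......)
[2] append(b, 1) — b=0,1 (map FF......)
[3] truncate(b, 1) — b=0 (map F.......)
[4] create(a) — a=1 b=0 (map FF......)
[5] create(d) — a=1 b=0 d=2 (map FFF.....)
[6] append(d, 1) — a=1 b=0 d=2,3 (map FFFF....)
[7] unlink(a) — b=0 d=2,3 (map F.FF....)

bitmap = F.FF....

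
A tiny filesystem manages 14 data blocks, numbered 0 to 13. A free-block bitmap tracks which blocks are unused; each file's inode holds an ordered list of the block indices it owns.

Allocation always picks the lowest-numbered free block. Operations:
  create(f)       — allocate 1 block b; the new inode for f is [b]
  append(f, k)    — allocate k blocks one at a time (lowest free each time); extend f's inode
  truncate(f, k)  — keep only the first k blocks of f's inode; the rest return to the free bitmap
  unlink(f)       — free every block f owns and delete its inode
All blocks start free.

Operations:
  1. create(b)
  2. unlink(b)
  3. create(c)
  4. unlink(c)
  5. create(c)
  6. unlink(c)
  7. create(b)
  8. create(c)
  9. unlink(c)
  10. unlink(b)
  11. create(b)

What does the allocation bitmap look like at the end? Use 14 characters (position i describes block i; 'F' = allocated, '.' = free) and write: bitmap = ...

bitmap = F.............

  1. create(b)  ⇒  F.............  {b→[0]}
  2. unlink(b)  ⇒  ..............  {}
  3. create(c)  ⇒  F.............  {c→[0]}
  4. unlink(c)  ⇒  ..............  {}
  5. create(c)  ⇒  F.............  {c→[0]}
  6. unlink(c)  ⇒  ..............  {}
  7. create(b)  ⇒  F.............  {b→[0]}
  8. create(c)  ⇒  FF............  {b→[0]; c→[1]}
  9. unlink(c)  ⇒  F.............  {b→[0]}
  10. unlink(b)  ⇒  ..............  {}
  11. create(b)  ⇒  F.............  {b→[0]}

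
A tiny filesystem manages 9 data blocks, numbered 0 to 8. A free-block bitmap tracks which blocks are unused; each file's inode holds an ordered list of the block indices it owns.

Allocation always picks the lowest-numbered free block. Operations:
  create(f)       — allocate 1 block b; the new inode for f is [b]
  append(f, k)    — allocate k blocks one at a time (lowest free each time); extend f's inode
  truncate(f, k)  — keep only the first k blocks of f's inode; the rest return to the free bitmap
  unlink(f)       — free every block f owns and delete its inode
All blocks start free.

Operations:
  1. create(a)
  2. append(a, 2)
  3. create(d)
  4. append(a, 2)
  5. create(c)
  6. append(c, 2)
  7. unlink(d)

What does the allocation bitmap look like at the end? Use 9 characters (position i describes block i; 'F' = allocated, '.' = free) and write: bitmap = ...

[1] create(a) — a=0 (map F........)
[2] append(a, 2) — a=0,1,2 (map FFF......)
[3] create(d) — a=0,1,2 d=3 (map FFFF.....)
[4] append(a, 2) — a=0,1,2,4,5 d=3 (map FFFFFF...)
[5] create(c) — a=0,1,2,4,5 c=6 d=3 (map FFFFFFF..)
[6] append(c, 2) — a=0,1,2,4,5 c=6,7,8 d=3 (map FFFFFFFFF)
[7] unlink(d) — a=0,1,2,4,5 c=6,7,8 (map FFF.FFFFF)

bitmap = FFF.FFFFF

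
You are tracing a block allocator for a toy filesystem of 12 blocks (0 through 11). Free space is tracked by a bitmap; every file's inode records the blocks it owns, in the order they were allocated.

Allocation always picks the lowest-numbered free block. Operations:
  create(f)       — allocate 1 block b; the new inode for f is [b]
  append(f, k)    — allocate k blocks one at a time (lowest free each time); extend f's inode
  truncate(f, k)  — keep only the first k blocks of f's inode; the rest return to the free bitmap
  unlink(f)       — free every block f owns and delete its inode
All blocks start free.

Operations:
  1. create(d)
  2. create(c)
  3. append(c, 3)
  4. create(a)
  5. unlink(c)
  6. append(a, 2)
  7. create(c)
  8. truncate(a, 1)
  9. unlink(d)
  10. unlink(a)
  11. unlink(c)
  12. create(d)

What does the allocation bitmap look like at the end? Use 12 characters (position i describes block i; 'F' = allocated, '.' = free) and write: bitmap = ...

create(d): bitmap=F........... | d=[0]
create(c): bitmap=FF.......... | c=[1] d=[0]
append(c, 3): bitmap=FFFFF....... | c=[1, 2, 3, 4] d=[0]
create(a): bitmap=FFFFFF...... | a=[5] c=[1, 2, 3, 4] d=[0]
unlink(c): bitmap=F....F...... | a=[5] d=[0]
append(a, 2): bitmap=FFF..F...... | a=[5, 1, 2] d=[0]
create(c): bitmap=FFFF.F...... | a=[5, 1, 2] c=[3] d=[0]
truncate(a, 1): bitmap=F..F.F...... | a=[5] c=[3] d=[0]
unlink(d): bitmap=...F.F...... | a=[5] c=[3]
unlink(a): bitmap=...F........ | c=[3]
unlink(c): bitmap=............ | 
create(d): bitmap=F........... | d=[0]

bitmap = F...........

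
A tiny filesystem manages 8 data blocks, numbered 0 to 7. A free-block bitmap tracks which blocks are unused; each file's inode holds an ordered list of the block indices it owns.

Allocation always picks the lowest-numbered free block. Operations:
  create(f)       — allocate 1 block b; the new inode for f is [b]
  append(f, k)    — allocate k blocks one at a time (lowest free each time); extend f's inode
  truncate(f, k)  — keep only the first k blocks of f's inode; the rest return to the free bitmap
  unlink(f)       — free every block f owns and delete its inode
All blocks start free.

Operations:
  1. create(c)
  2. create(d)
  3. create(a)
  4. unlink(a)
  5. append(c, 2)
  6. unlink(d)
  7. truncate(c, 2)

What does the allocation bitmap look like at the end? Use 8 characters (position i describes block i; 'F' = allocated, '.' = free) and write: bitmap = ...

bitmap = F.F.....

  1. create(c)  ⇒  F.......  {c→[0]}
  2. create(d)  ⇒  FF......  {c→[0]; d→[1]}
  3. create(a)  ⇒  FFF.....  {a→[2]; c→[0]; d→[1]}
  4. unlink(a)  ⇒  FF......  {c→[0]; d→[1]}
  5. append(c, 2)  ⇒  FFFF....  {c→[0, 2, 3]; d→[1]}
  6. unlink(d)  ⇒  F.FF....  {c→[0, 2, 3]}
  7. truncate(c, 2)  ⇒  F.F.....  {c→[0, 2]}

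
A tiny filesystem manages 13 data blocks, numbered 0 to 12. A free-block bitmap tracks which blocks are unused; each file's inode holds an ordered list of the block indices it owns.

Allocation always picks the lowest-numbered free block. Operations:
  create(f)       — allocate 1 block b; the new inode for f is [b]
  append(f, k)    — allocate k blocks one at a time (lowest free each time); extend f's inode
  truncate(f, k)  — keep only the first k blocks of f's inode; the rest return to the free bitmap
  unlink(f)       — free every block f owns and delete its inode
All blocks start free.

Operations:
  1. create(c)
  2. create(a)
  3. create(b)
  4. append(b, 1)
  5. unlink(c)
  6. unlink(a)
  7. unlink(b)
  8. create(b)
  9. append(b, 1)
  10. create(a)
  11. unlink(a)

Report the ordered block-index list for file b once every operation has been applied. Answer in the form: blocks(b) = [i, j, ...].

after create(c) → c:[0]  free=[F............]
after create(a) → a:[1], c:[0]  free=[FF...........]
after create(b) → a:[1], b:[2], c:[0]  free=[FFF..........]
after append(b, 1) → a:[1], b:[2, 3], c:[0]  free=[FFFF.........]
after unlink(c) → a:[1], b:[2, 3]  free=[.FFF.........]
after unlink(a) → b:[2, 3]  free=[..FF.........]
after unlink(b) →   free=[.............]
after create(b) → b:[0]  free=[F............]
after append(b, 1) → b:[0, 1]  free=[FF...........]
after create(a) → a:[2], b:[0, 1]  free=[FFF..........]
after unlink(a) → b:[0, 1]  free=[FF...........]

blocks(b) = [0, 1]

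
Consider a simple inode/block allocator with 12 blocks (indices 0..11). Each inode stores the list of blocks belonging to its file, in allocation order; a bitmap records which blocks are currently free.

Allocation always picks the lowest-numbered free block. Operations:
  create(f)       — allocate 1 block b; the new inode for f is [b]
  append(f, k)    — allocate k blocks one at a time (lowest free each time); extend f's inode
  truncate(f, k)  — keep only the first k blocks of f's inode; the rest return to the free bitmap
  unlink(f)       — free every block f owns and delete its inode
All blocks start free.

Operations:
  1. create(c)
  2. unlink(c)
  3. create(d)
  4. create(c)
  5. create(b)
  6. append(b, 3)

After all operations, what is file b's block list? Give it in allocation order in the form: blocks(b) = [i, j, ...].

blocks(b) = [2, 3, 4, 5]

[1] create(c) — c=0 (map F...........)
[2] unlink(c) —  (map ............)
[3] create(d) — d=0 (map F...........)
[4] create(c) — c=1 d=0 (map FF..........)
[5] create(b) — b=2 c=1 d=0 (map FFF.........)
[6] append(b, 3) — b=2,3,4,5 c=1 d=0 (map FFFFFF......)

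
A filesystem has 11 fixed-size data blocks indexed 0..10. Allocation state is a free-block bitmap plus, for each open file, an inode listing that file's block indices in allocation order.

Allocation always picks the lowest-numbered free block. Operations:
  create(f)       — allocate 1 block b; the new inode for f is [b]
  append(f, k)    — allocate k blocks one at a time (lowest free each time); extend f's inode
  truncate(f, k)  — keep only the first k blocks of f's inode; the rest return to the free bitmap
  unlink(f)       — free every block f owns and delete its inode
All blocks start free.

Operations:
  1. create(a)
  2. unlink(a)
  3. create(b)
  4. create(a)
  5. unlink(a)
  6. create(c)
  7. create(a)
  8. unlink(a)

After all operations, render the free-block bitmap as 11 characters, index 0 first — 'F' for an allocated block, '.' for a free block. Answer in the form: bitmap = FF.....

[1] create(a) — a=0 (map F..........)
[2] unlink(a) —  (map ...........)
[3] create(b) — b=0 (map F..........)
[4] create(a) — a=1 b=0 (map FF.........)
[5] unlink(a) — b=0 (map F..........)
[6] create(c) — b=0 c=1 (map FF.........)
[7] create(a) — a=2 b=0 c=1 (map FFF........)
[8] unlink(a) — b=0 c=1 (map FF.........)

bitmap = FF.........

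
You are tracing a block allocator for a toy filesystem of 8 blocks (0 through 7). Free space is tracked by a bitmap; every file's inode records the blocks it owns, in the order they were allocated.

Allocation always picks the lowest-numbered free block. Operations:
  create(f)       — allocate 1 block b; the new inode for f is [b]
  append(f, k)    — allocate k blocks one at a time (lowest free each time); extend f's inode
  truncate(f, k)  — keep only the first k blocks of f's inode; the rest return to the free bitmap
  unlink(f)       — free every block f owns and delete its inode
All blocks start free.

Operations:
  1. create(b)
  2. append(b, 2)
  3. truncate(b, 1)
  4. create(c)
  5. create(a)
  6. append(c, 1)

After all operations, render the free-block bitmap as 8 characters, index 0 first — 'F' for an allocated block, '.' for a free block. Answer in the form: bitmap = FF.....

bitmap = FFFF....

  1. create(b)  ⇒  F.......  {b→[0]}
  2. append(b, 2)  ⇒  FFF.....  {b→[0, 1, 2]}
  3. truncate(b, 1)  ⇒  F.......  {b→[0]}
  4. create(c)  ⇒  FF......  {b→[0]; c→[1]}
  5. create(a)  ⇒  FFF.....  {a→[2]; b→[0]; c→[1]}
  6. append(c, 1)  ⇒  FFFF....  {a→[2]; b→[0]; c→[1, 3]}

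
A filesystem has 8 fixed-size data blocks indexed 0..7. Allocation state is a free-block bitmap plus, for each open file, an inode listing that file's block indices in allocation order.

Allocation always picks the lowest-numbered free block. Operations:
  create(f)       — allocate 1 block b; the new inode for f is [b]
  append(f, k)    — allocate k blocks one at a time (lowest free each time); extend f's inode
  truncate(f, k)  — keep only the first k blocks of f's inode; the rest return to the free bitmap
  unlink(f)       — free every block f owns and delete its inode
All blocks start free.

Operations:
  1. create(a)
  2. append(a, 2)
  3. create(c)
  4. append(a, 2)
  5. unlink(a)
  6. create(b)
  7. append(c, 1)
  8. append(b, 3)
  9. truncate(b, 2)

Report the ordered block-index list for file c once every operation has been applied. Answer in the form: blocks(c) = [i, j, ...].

blocks(c) = [3, 1]

  1. create(a)  ⇒  F.......  {a→[0]}
  2. append(a, 2)  ⇒  FFF.....  {a→[0, 1, 2]}
  3. create(c)  ⇒  FFFF....  {a→[0, 1, 2]; c→[3]}
  4. append(a, 2)  ⇒  FFFFFF..  {a→[0, 1, 2, 4, 5]; c→[3]}
  5. unlink(a)  ⇒  ...F....  {c→[3]}
  6. create(b)  ⇒  F..F....  {b→[0]; c→[3]}
  7. append(c, 1)  ⇒  FF.F....  {b→[0]; c→[3, 1]}
  8. append(b, 3)  ⇒  FFFFFF..  {b→[0, 2, 4, 5]; c→[3, 1]}
  9. truncate(b, 2)  ⇒  FFFF....  {b→[0, 2]; c→[3, 1]}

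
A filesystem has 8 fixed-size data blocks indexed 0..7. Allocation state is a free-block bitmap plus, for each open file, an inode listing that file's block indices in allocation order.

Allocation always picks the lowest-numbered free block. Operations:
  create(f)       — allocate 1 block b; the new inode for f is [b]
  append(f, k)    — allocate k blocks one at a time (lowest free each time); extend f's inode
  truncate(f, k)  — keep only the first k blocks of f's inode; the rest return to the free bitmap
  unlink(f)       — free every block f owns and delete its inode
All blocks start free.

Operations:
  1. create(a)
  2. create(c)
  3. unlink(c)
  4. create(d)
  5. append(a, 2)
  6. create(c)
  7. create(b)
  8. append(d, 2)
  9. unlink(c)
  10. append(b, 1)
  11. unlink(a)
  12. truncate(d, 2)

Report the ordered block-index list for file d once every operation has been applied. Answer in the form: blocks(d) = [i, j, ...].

blocks(d) = [1, 6]

[1] create(a) — a=0 (map F.......)
[2] create(c) — a=0 c=1 (map FF......)
[3] unlink(c) — a=0 (map F.......)
[4] create(d) — a=0 d=1 (map FF......)
[5] append(a, 2) — a=0,2,3 d=1 (map FFFF....)
[6] create(c) — a=0,2,3 c=4 d=1 (map FFFFF...)
[7] create(b) — a=0,2,3 b=5 c=4 d=1 (map FFFFFF..)
[8] append(d, 2) — a=0,2,3 b=5 c=4 d=1,6,7 (map FFFFFFFF)
[9] unlink(c) — a=0,2,3 b=5 d=1,6,7 (map FFFF.FFF)
[10] append(b, 1) — a=0,2,3 b=5,4 d=1,6,7 (map FFFFFFFF)
[11] unlink(a) — b=5,4 d=1,6,7 (map .F..FFFF)
[12] truncate(d, 2) — b=5,4 d=1,6 (map .F..FFF.)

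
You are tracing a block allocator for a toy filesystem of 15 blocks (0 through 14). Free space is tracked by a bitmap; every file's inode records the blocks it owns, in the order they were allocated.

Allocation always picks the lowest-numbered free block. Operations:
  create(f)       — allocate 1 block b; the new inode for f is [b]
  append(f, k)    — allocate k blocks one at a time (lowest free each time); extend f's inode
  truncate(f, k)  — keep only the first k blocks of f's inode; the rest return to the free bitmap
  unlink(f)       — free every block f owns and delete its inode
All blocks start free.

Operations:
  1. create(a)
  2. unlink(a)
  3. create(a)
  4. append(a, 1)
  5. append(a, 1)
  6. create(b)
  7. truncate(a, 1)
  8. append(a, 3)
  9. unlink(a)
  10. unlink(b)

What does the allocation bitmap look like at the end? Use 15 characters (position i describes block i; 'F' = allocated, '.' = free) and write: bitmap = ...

create(a): bitmap=F.............. | a=[0]
unlink(a): bitmap=............... | 
create(a): bitmap=F.............. | a=[0]
append(a, 1): bitmap=FF............. | a=[0, 1]
append(a, 1): bitmap=FFF............ | a=[0, 1, 2]
create(b): bitmap=FFFF........... | a=[0, 1, 2] b=[3]
truncate(a, 1): bitmap=F..F........... | a=[0] b=[3]
append(a, 3): bitmap=FFFFF.......... | a=[0, 1, 2, 4] b=[3]
unlink(a): bitmap=...F........... | b=[3]
unlink(b): bitmap=............... | 

bitmap = ...............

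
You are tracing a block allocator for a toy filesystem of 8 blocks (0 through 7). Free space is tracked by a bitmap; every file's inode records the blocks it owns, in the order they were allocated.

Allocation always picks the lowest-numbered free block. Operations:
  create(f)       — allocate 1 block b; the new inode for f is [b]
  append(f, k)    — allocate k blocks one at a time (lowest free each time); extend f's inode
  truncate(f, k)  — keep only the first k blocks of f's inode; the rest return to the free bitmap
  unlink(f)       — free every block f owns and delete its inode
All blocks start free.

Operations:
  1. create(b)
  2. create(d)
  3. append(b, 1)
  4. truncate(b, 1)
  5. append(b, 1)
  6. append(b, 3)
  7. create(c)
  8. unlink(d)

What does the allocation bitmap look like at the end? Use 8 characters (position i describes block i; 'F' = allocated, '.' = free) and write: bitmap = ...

bitmap = F.FFFFF.

  1. create(b)  ⇒  F.......  {b→[0]}
  2. create(d)  ⇒  FF......  {b→[0]; d→[1]}
  3. append(b, 1)  ⇒  FFF.....  {b→[0, 2]; d→[1]}
  4. truncate(b, 1)  ⇒  FF......  {b→[0]; d→[1]}
  5. append(b, 1)  ⇒  FFF.....  {b→[0, 2]; d→[1]}
  6. append(b, 3)  ⇒  FFFFFF..  {b→[0, 2, 3, 4, 5]; d→[1]}
  7. create(c)  ⇒  FFFFFFF.  {b→[0, 2, 3, 4, 5]; c→[6]; d→[1]}
  8. unlink(d)  ⇒  F.FFFFF.  {b→[0, 2, 3, 4, 5]; c→[6]}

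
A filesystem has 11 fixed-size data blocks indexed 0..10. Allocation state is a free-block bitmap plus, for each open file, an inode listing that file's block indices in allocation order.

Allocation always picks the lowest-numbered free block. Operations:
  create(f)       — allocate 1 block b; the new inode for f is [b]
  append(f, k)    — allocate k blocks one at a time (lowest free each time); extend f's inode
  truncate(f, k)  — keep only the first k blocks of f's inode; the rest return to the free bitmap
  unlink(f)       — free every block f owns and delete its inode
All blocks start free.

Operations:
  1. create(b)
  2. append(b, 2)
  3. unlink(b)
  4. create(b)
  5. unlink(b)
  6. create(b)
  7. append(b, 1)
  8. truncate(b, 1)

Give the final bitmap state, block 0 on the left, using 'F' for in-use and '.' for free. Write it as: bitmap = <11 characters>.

bitmap = F..........

create(b): bitmap=F.......... | b=[0]
append(b, 2): bitmap=FFF........ | b=[0, 1, 2]
unlink(b): bitmap=........... | 
create(b): bitmap=F.......... | b=[0]
unlink(b): bitmap=........... | 
create(b): bitmap=F.......... | b=[0]
append(b, 1): bitmap=FF......... | b=[0, 1]
truncate(b, 1): bitmap=F.......... | b=[0]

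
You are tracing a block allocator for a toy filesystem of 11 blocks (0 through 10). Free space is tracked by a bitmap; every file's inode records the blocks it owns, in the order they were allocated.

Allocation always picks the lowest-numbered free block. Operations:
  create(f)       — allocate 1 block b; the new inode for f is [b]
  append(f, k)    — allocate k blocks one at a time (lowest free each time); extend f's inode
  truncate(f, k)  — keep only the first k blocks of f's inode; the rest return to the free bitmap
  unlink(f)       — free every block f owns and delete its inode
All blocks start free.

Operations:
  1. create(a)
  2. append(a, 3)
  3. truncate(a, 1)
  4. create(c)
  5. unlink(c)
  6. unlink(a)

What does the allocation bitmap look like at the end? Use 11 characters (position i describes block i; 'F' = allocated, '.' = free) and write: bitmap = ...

bitmap = ...........

after create(a) → a:[0]  free=[F..........]
after append(a, 3) → a:[0, 1, 2, 3]  free=[FFFF.......]
after truncate(a, 1) → a:[0]  free=[F..........]
after create(c) → a:[0], c:[1]  free=[FF.........]
after unlink(c) → a:[0]  free=[F..........]
after unlink(a) →   free=[...........]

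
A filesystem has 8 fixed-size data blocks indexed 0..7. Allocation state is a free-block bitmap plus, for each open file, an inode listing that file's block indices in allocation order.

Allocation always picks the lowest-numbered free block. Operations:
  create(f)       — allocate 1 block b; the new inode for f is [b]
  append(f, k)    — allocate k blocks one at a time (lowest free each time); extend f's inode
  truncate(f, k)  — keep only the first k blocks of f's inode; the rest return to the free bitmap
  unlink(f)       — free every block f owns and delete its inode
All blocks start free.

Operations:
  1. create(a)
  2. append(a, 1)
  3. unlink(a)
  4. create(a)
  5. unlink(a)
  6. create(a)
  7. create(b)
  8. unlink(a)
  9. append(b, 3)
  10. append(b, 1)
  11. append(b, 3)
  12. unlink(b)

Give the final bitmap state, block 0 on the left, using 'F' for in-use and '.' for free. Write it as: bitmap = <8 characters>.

bitmap = ........

create(a): bitmap=F....... | a=[0]
append(a, 1): bitmap=FF...... | a=[0, 1]
unlink(a): bitmap=........ | 
create(a): bitmap=F....... | a=[0]
unlink(a): bitmap=........ | 
create(a): bitmap=F....... | a=[0]
create(b): bitmap=FF...... | a=[0] b=[1]
unlink(a): bitmap=.F...... | b=[1]
append(b, 3): bitmap=FFFF.... | b=[1, 0, 2, 3]
append(b, 1): bitmap=FFFFF... | b=[1, 0, 2, 3, 4]
append(b, 3): bitmap=FFFFFFFF | b=[1, 0, 2, 3, 4, 5, 6, 7]
unlink(b): bitmap=........ | 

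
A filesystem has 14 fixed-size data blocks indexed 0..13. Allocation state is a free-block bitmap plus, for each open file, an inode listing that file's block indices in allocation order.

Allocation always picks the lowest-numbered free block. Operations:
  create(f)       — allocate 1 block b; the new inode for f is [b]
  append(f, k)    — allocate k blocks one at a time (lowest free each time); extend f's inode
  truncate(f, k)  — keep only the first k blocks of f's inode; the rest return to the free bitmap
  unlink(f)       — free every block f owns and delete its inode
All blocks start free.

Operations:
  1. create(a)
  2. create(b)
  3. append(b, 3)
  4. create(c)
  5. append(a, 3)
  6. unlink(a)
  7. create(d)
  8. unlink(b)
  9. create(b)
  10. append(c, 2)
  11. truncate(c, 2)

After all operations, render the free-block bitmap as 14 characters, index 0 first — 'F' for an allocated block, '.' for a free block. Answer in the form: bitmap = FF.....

create(a): bitmap=F............. | a=[0]
create(b): bitmap=FF............ | a=[0] b=[1]
append(b, 3): bitmap=FFFFF......... | a=[0] b=[1, 2, 3, 4]
create(c): bitmap=FFFFFF........ | a=[0] b=[1, 2, 3, 4] c=[5]
append(a, 3): bitmap=FFFFFFFFF..... | a=[0, 6, 7, 8] b=[1, 2, 3, 4] c=[5]
unlink(a): bitmap=.FFFFF........ | b=[1, 2, 3, 4] c=[5]
create(d): bitmap=FFFFFF........ | b=[1, 2, 3, 4] c=[5] d=[0]
unlink(b): bitmap=F....F........ | c=[5] d=[0]
create(b): bitmap=FF...F........ | b=[1] c=[5] d=[0]
append(c, 2): bitmap=FFFF.F........ | b=[1] c=[5, 2, 3] d=[0]
truncate(c, 2): bitmap=FFF..F........ | b=[1] c=[5, 2] d=[0]

bitmap = FFF..F........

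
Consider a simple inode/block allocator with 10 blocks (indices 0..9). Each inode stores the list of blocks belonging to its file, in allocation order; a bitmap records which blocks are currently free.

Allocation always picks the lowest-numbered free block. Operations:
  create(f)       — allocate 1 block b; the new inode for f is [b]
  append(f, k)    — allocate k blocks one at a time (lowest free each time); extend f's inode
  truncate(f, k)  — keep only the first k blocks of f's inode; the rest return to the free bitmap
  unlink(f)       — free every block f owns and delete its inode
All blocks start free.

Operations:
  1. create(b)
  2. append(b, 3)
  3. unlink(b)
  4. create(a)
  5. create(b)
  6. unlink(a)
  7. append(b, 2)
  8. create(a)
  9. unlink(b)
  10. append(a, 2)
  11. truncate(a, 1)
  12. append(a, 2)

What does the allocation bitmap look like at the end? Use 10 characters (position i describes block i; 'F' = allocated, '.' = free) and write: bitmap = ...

bitmap = FF.F......

create(b): bitmap=F......... | b=[0]
append(b, 3): bitmap=FFFF...... | b=[0, 1, 2, 3]
unlink(b): bitmap=.......... | 
create(a): bitmap=F......... | a=[0]
create(b): bitmap=FF........ | a=[0] b=[1]
unlink(a): bitmap=.F........ | b=[1]
append(b, 2): bitmap=FFF....... | b=[1, 0, 2]
create(a): bitmap=FFFF...... | a=[3] b=[1, 0, 2]
unlink(b): bitmap=...F...... | a=[3]
append(a, 2): bitmap=FF.F...... | a=[3, 0, 1]
truncate(a, 1): bitmap=...F...... | a=[3]
append(a, 2): bitmap=FF.F...... | a=[3, 0, 1]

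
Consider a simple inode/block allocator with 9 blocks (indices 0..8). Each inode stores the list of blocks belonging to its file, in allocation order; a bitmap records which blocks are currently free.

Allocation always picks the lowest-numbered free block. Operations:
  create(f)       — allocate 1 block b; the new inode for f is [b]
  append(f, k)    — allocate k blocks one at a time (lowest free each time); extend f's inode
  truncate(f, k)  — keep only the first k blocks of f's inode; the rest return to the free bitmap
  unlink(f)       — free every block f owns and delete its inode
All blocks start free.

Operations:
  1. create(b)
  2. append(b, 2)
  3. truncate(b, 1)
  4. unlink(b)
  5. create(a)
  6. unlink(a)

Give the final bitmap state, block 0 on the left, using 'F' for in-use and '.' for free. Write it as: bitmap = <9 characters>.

create(b): bitmap=F........ | b=[0]
append(b, 2): bitmap=FFF...... | b=[0, 1, 2]
truncate(b, 1): bitmap=F........ | b=[0]
unlink(b): bitmap=......... | 
create(a): bitmap=F........ | a=[0]
unlink(a): bitmap=......... | 

bitmap = .........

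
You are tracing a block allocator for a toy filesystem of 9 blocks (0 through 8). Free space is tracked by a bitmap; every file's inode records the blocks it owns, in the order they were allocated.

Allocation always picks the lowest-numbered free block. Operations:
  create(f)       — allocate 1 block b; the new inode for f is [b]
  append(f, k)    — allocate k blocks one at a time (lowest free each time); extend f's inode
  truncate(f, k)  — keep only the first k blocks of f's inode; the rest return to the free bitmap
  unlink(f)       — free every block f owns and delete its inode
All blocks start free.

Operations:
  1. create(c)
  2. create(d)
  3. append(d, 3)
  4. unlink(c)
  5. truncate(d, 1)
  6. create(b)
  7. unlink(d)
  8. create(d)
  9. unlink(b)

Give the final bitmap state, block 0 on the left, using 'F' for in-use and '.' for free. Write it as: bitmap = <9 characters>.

  1. create(c)  ⇒  F........  {c→[0]}
  2. create(d)  ⇒  FF.......  {c→[0]; d→[1]}
  3. append(d, 3)  ⇒  FFFFF....  {c→[0]; d→[1, 2, 3, 4]}
  4. unlink(c)  ⇒  .FFFF....  {d→[1, 2, 3, 4]}
  5. truncate(d, 1)  ⇒  .F.......  {d→[1]}
  6. create(b)  ⇒  FF.......  {b→[0]; d→[1]}
  7. unlink(d)  ⇒  F........  {b→[0]}
  8. create(d)  ⇒  FF.......  {b→[0]; d→[1]}
  9. unlink(b)  ⇒  .F.......  {d→[1]}

bitmap = .F.......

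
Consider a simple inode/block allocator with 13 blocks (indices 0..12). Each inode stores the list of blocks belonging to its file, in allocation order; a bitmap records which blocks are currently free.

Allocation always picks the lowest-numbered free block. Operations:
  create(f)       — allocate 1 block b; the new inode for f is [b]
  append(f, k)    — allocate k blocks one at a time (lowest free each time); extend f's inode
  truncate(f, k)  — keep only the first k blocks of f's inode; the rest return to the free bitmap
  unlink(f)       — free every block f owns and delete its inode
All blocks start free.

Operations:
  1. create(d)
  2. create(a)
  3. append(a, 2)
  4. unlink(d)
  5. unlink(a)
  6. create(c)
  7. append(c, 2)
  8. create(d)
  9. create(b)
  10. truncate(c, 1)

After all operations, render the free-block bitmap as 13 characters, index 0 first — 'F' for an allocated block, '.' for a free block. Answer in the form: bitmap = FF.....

[1] create(d) — d=0 (map F............)
[2] create(a) — a=1 d=0 (map FF...........)
[3] append(a, 2) — a=1,2,3 d=0 (map FFFF.........)
[4] unlink(d) — a=1,2,3 (map .FFF.........)
[5] unlink(a) —  (map .............)
[6] create(c) — c=0 (map F............)
[7] append(c, 2) — c=0,1,2 (map FFF..........)
[8] create(d) — c=0,1,2 d=3 (map FFFF.........)
[9] create(b) — b=4 c=0,1,2 d=3 (map FFFFF........)
[10] truncate(c, 1) — b=4 c=0 d=3 (map F..FF........)

bitmap = F..FF........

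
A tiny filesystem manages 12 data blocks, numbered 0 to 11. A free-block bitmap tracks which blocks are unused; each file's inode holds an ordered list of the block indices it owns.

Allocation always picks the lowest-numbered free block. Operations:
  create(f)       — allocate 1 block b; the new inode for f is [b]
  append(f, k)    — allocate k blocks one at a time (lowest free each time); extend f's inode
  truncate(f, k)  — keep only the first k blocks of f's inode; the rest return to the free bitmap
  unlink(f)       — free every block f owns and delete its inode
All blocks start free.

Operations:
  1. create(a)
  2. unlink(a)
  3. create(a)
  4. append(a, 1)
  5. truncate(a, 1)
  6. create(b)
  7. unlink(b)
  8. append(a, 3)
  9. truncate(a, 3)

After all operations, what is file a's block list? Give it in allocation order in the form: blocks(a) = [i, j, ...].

blocks(a) = [0, 1, 2]

  1. create(a)  ⇒  F...........  {a→[0]}
  2. unlink(a)  ⇒  ............  {}
  3. create(a)  ⇒  F...........  {a→[0]}
  4. append(a, 1)  ⇒  FF..........  {a→[0, 1]}
  5. truncate(a, 1)  ⇒  F...........  {a→[0]}
  6. create(b)  ⇒  FF..........  {a→[0]; b→[1]}
  7. unlink(b)  ⇒  F...........  {a→[0]}
  8. append(a, 3)  ⇒  FFFF........  {a→[0, 1, 2, 3]}
  9. truncate(a, 3)  ⇒  FFF.........  {a→[0, 1, 2]}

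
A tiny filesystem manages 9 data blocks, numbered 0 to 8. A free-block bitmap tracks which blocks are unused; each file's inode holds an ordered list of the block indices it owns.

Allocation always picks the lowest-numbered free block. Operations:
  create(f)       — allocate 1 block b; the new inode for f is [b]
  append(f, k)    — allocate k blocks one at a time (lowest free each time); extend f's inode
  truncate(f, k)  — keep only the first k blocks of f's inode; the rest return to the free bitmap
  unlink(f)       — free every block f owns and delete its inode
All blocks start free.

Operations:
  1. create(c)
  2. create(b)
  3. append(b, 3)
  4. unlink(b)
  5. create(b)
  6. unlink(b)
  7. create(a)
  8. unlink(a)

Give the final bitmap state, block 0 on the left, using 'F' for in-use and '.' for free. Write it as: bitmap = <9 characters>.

  1. create(c)  ⇒  F........  {c→[0]}
  2. create(b)  ⇒  FF.......  {b→[1]; c→[0]}
  3. append(b, 3)  ⇒  FFFFF....  {b→[1, 2, 3, 4]; c→[0]}
  4. unlink(b)  ⇒  F........  {c→[0]}
  5. create(b)  ⇒  FF.......  {b→[1]; c→[0]}
  6. unlink(b)  ⇒  F........  {c→[0]}
  7. create(a)  ⇒  FF.......  {a→[1]; c→[0]}
  8. unlink(a)  ⇒  F........  {c→[0]}

bitmap = F........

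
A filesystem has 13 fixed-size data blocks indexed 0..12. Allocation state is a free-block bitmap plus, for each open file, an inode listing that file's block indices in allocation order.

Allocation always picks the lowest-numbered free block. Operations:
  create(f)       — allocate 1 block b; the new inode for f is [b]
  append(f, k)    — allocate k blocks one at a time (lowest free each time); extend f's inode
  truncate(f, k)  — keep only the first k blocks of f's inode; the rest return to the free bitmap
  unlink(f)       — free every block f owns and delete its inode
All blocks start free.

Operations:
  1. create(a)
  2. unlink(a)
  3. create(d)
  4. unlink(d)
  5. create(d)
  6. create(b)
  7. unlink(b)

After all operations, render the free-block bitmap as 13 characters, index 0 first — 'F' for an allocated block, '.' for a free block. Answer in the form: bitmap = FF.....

bitmap = F............

after create(a) → a:[0]  free=[F............]
after unlink(a) →   free=[.............]
after create(d) → d:[0]  free=[F............]
after unlink(d) →   free=[.............]
after create(d) → d:[0]  free=[F............]
after create(b) → b:[1], d:[0]  free=[FF...........]
after unlink(b) → d:[0]  free=[F............]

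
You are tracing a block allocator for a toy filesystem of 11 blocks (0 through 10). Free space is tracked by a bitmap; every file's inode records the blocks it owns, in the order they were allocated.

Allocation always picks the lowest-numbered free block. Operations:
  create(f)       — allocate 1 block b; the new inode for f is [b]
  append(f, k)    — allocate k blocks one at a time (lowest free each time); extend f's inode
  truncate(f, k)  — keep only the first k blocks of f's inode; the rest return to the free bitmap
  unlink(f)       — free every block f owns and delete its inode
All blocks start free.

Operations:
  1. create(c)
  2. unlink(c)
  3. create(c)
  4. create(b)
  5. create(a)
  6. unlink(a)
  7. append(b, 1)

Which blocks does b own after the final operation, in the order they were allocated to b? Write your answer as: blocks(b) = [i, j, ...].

  1. create(c)  ⇒  F..........  {c→[0]}
  2. unlink(c)  ⇒  ...........  {}
  3. create(c)  ⇒  F..........  {c→[0]}
  4. create(b)  ⇒  FF.........  {b→[1]; c→[0]}
  5. create(a)  ⇒  FFF........  {a→[2]; b→[1]; c→[0]}
  6. unlink(a)  ⇒  FF.........  {b→[1]; c→[0]}
  7. append(b, 1)  ⇒  FFF........  {b→[1, 2]; c→[0]}

blocks(b) = [1, 2]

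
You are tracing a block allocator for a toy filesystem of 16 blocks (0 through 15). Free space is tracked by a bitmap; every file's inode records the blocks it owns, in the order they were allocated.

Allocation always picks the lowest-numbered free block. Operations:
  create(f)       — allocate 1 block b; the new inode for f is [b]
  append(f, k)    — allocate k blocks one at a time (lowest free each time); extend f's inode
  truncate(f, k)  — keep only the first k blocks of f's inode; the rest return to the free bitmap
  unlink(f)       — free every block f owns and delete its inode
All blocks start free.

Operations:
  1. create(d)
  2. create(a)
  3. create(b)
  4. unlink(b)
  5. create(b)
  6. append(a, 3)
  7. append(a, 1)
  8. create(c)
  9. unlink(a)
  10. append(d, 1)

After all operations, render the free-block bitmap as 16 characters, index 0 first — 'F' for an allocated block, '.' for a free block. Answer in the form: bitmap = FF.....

bitmap = FFF....F........

[1] create(d) — d=0 (map F...............)
[2] create(a) — a=1 d=0 (map FF..............)
[3] create(b) — a=1 b=2 d=0 (map FFF.............)
[4] unlink(b) — a=1 d=0 (map FF..............)
[5] create(b) — a=1 b=2 d=0 (map FFF.............)
[6] append(a, 3) — a=1,3,4,5 b=2 d=0 (map FFFFFF..........)
[7] append(a, 1) — a=1,3,4,5,6 b=2 d=0 (map FFFFFFF.........)
[8] create(c) — a=1,3,4,5,6 b=2 c=7 d=0 (map FFFFFFFF........)
[9] unlink(a) — b=2 c=7 d=0 (map F.F....F........)
[10] append(d, 1) — b=2 c=7 d=0,1 (map FFF....F........)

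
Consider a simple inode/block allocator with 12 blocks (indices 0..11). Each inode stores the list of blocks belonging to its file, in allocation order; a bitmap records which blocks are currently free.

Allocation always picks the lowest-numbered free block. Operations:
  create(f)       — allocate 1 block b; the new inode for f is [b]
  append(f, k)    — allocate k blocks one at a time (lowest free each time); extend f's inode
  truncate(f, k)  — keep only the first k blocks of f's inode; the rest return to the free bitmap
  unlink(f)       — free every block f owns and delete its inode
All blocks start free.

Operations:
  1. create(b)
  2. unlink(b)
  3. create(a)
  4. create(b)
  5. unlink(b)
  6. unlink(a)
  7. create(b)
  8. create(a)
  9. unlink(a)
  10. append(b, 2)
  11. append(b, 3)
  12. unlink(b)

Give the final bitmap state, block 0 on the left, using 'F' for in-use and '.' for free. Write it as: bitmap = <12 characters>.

bitmap = ............

create(b): bitmap=F........... | b=[0]
unlink(b): bitmap=............ | 
create(a): bitmap=F........... | a=[0]
create(b): bitmap=FF.......... | a=[0] b=[1]
unlink(b): bitmap=F........... | a=[0]
unlink(a): bitmap=............ | 
create(b): bitmap=F........... | b=[0]
create(a): bitmap=FF.......... | a=[1] b=[0]
unlink(a): bitmap=F........... | b=[0]
append(b, 2): bitmap=FFF......... | b=[0, 1, 2]
append(b, 3): bitmap=FFFFFF...... | b=[0, 1, 2, 3, 4, 5]
unlink(b): bitmap=............ | 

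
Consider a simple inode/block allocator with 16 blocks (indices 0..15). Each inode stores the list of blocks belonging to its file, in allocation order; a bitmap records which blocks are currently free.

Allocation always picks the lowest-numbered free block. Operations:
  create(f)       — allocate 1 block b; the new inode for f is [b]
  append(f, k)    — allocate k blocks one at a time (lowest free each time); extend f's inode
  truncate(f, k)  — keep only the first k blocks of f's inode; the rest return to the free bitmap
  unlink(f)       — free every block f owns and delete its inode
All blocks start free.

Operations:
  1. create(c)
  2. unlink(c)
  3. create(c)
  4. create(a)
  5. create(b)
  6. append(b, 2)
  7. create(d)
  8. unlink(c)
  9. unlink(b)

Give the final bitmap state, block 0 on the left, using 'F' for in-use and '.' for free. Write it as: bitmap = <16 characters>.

create(c): bitmap=F............... | c=[0]
unlink(c): bitmap=................ | 
create(c): bitmap=F............... | c=[0]
create(a): bitmap=FF.............. | a=[1] c=[0]
create(b): bitmap=FFF............. | a=[1] b=[2] c=[0]
append(b, 2): bitmap=FFFFF........... | a=[1] b=[2, 3, 4] c=[0]
create(d): bitmap=FFFFFF.......... | a=[1] b=[2, 3, 4] c=[0] d=[5]
unlink(c): bitmap=.FFFFF.......... | a=[1] b=[2, 3, 4] d=[5]
unlink(b): bitmap=.F...F.......... | a=[1] d=[5]

bitmap = .F...F..........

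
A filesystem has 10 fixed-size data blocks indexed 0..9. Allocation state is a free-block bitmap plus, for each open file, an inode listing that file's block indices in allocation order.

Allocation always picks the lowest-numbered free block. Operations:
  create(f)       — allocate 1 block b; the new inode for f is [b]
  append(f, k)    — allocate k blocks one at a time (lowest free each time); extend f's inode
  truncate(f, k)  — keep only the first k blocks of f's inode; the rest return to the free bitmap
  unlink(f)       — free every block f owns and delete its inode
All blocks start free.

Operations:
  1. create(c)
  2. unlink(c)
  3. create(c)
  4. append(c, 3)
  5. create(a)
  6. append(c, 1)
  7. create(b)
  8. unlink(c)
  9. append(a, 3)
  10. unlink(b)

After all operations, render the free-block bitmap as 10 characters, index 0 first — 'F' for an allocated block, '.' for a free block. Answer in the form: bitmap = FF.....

bitmap = FFF.F.....

after create(c) → c:[0]  free=[F.........]
after unlink(c) →   free=[..........]
after create(c) → c:[0]  free=[F.........]
after append(c, 3) → c:[0, 1, 2, 3]  free=[FFFF......]
after create(a) → a:[4], c:[0, 1, 2, 3]  free=[FFFFF.....]
after append(c, 1) → a:[4], c:[0, 1, 2, 3, 5]  free=[FFFFFF....]
after create(b) → a:[4], b:[6], c:[0, 1, 2, 3, 5]  free=[FFFFFFF...]
after unlink(c) → a:[4], b:[6]  free=[....F.F...]
after append(a, 3) → a:[4, 0, 1, 2], b:[6]  free=[FFF.F.F...]
after unlink(b) → a:[4, 0, 1, 2]  free=[FFF.F.....]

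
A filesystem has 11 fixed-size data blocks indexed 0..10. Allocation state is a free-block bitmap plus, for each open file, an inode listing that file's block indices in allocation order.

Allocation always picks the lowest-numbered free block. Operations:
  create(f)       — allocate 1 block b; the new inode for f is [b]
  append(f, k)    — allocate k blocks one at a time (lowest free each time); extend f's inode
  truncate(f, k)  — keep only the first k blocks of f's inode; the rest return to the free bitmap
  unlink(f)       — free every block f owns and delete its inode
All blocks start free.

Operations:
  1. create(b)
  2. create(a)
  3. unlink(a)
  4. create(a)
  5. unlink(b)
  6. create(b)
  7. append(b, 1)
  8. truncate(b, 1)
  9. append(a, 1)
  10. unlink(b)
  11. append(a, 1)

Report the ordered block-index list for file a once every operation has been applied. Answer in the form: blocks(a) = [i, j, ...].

create(b): bitmap=F.......... | b=[0]
create(a): bitmap=FF......... | a=[1] b=[0]
unlink(a): bitmap=F.......... | b=[0]
create(a): bitmap=FF......... | a=[1] b=[0]
unlink(b): bitmap=.F......... | a=[1]
create(b): bitmap=FF......... | a=[1] b=[0]
append(b, 1): bitmap=FFF........ | a=[1] b=[0, 2]
truncate(b, 1): bitmap=FF......... | a=[1] b=[0]
append(a, 1): bitmap=FFF........ | a=[1, 2] b=[0]
unlink(b): bitmap=.FF........ | a=[1, 2]
append(a, 1): bitmap=FFF........ | a=[1, 2, 0]

blocks(a) = [1, 2, 0]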